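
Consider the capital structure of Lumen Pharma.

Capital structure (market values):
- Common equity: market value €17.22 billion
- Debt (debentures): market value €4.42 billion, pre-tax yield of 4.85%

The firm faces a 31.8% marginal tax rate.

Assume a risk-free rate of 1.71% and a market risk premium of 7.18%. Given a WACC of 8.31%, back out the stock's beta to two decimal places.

Total capital V = 17.22 + 4.42 = 21.64.
Equity weight = 17.22/21.64 = 0.7957.
Debentures weight = 4.42/21.64 = 0.2043.
Debt contribution = 0.2043 × 4.85% × (1 − 31.8%) = 0.6756%.
Required equity contribution = 8.31% − 0.6756% = 7.6344%  ⇒  Re = 9.5940%.
CAPM: 9.5940% = 1.71% + β × 7.18%  ⇒  β = 1.0980.

1.10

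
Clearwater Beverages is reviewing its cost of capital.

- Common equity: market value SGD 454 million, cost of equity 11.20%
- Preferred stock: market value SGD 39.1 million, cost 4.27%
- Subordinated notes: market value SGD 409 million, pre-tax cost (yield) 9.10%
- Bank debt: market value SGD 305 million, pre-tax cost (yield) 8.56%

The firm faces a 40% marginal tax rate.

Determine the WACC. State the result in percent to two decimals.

7.50%

Total capital V = 454 + 39.1 + 409 + 305 = 1207.1.
Equity: weight = 454/1207.1 = 0.3761; cost = 11.2%.
Preferred: weight = 39.1/1207.1 = 0.0324; cost = 4.27%.
Subordinated notes: weight = 409/1207.1 = 0.3388; after-tax cost = 9.1% × (1 − 40%) = 5.4600%.
Bank debt: weight = 305/1207.1 = 0.2527; after-tax cost = 8.56% × (1 − 40%) = 5.1360%.
WACC = 0.3761 × 11.2000% + 0.0324 × 4.2700% + 0.3388 × 5.4600% + 0.2527 × 5.1360% = 7.4984%.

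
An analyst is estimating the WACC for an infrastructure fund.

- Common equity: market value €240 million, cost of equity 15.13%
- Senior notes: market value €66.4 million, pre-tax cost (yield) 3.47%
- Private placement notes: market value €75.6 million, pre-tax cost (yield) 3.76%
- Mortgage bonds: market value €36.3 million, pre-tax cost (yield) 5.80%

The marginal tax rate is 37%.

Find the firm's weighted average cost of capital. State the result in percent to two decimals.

9.77%

Total capital V = 240 + 66.4 + 75.6 + 36.3 = 418.3.
Equity: weight = 240/418.3 = 0.5738; cost = 15.13%.
Senior notes: weight = 66.4/418.3 = 0.1587; after-tax cost = 3.47% × (1 − 37%) = 2.1861%.
Private placement notes: weight = 75.6/418.3 = 0.1807; after-tax cost = 3.76% × (1 − 37%) = 2.3688%.
Mortgage bonds: weight = 36.3/418.3 = 0.0868; after-tax cost = 5.8% × (1 − 37%) = 3.6540%.
WACC = 0.5738 × 15.1300% + 0.1587 × 2.1861% + 0.1807 × 2.3688% + 0.0868 × 3.6540% = 9.7731%.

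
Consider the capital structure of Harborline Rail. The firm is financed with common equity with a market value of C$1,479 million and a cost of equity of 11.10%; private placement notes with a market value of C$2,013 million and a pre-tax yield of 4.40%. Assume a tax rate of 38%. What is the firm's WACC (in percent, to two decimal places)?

Total capital V = 1479 + 2013 = 3492.
Equity: weight = 1479/3492 = 0.4235; cost = 11.1%.
Private placement notes: weight = 2013/3492 = 0.5765; after-tax cost = 4.4% × (1 − 38%) = 2.7280%.
WACC = 0.4235 × 11.1000% + 0.5765 × 2.7280% = 6.2739%.

6.27%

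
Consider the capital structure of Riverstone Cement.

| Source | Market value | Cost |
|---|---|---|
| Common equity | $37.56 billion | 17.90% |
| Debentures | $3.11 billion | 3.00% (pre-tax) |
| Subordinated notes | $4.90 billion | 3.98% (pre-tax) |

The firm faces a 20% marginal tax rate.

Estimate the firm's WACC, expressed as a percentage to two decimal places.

Total capital V = 37.56 + 3.11 + 4.9 = 45.57.
Equity: weight = 37.56/45.57 = 0.8242; cost = 17.9%.
Debentures: weight = 3.11/45.57 = 0.0682; after-tax cost = 3% × (1 − 20%) = 2.4000%.
Subordinated notes: weight = 4.9/45.57 = 0.1075; after-tax cost = 3.98% × (1 − 20%) = 3.1840%.
WACC = 0.8242 × 17.9000% + 0.0682 × 2.4000% + 0.1075 × 3.1840% = 15.2598%.

15.26%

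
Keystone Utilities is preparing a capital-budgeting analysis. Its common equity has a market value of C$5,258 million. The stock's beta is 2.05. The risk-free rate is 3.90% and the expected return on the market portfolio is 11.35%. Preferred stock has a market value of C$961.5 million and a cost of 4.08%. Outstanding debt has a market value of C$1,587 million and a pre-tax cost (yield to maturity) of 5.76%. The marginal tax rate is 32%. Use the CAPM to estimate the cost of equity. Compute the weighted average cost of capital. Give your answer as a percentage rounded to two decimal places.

14.21%

Market risk premium = 11.35% − 3.9% = 7.45%.
Cost of equity via CAPM: Re = 3.9% + 2.05 × 7.45% = 19.1725%.
Total capital V = 5258 + 961.5 + 1587 = 7806.5.
Equity: weight = 5258/7806.5 = 0.6735; cost = 19.1725%.
Preferred: weight = 961.5/7806.5 = 0.1232; cost = 4.08%.
Debt: weight = 1587/7806.5 = 0.2033; after-tax cost = 5.76% × (1 − 32%) = 3.9168%.
WACC = 0.6735 × 19.1725% + 0.1232 × 4.0800% + 0.2033 × 3.9168% = 14.2122%.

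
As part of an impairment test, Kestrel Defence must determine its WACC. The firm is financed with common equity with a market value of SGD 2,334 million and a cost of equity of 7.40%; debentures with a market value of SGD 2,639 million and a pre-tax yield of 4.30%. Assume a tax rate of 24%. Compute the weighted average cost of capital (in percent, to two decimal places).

5.21%

Total capital V = 2334 + 2639 = 4973.
Equity: weight = 2334/4973 = 0.4693; cost = 7.4%.
Debentures: weight = 2639/4973 = 0.5307; after-tax cost = 4.3% × (1 − 24%) = 3.2680%.
WACC = 0.4693 × 7.4000% + 0.5307 × 3.2680% = 5.2073%.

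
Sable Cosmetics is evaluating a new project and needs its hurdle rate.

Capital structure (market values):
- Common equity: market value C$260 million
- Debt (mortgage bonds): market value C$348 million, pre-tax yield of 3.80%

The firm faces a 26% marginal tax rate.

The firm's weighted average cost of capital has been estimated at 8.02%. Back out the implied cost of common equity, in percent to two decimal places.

14.99%

Total capital V = 260 + 348 = 608.
Equity weight = 260/608 = 0.4276.
Mortgage bonds weight = 348/608 = 0.5724.
Debt contribution = 0.5724 × 3.8% × (1 − 26%) = 1.6095%.
Required equity contribution = 8.02% − 1.6095% = 6.4105%.
Re = 6.4105% / 0.4276 = 14.9907%.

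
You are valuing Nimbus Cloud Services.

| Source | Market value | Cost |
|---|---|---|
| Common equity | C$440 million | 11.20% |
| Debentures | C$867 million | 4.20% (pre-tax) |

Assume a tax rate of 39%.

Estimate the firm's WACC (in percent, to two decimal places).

5.47%

Total capital V = 440 + 867 = 1307.
Equity: weight = 440/1307 = 0.3366; cost = 11.2%.
Debentures: weight = 867/1307 = 0.6634; after-tax cost = 4.2% × (1 − 39%) = 2.5620%.
WACC = 0.3366 × 11.2000% + 0.6634 × 2.5620% = 5.4700%.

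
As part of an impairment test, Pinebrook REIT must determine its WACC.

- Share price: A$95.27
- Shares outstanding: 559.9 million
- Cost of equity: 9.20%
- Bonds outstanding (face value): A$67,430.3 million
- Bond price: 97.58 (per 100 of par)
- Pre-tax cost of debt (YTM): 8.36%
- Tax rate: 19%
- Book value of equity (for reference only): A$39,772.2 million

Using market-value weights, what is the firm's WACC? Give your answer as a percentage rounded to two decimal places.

Market value of equity E = 95.27 × 559.9m = 53341.673m. Market value of debt D = 67430.3m × 97.58/100 = 65798.48674m.
Total capital V = 53341.673 + 65798.48674 = 119140.15974.
Equity: weight = 53341.673/119140.15974 = 0.4477; cost = 9.2%.
Bonds outstanding: weight = 65798.48674/119140.15974 = 0.5523; after-tax cost = 8.36% × (1 − 19%) = 6.7716%.
WACC = 0.4477 × 9.2000% + 0.5523 × 6.7716% = 7.8588%.

7.86%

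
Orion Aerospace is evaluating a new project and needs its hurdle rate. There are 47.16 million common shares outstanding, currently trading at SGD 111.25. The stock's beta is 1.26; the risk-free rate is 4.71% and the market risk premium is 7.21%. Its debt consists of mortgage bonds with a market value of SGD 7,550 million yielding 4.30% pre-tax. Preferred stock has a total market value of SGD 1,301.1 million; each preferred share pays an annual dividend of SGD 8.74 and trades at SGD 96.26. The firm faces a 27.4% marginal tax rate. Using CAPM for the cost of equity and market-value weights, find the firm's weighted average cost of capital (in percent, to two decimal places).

7.64%

Cost of equity via CAPM: Re = 4.71% + 1.26 × 7.21% = 13.7946%.
Cost of preferred: Rp = 8.74 / 96.26 = 9.0796%.
Market value of equity E = 111.25 × 47.16m = 5246.55m.
Total capital V = 5246.55 + 1301.1 + 7550 = 14097.65.
Equity: weight = 5246.55/14097.65 = 0.3722; cost = 13.7946%.
Preferred: weight = 1301.1/14097.65 = 0.0923; cost = 9.0796%.
Mortgage bonds: weight = 7550/14097.65 = 0.5356; after-tax cost = 4.3% × (1 − 27.4%) = 3.1218%.
WACC = 0.3722 × 13.7946% + 0.0923 × 9.0796% + 0.5356 × 3.1218% = 7.6436%.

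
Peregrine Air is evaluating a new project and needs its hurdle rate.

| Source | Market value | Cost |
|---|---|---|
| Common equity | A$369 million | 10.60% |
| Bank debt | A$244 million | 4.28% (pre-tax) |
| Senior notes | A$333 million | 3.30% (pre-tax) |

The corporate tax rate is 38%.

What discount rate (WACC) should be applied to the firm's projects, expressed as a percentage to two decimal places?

Total capital V = 369 + 244 + 333 = 946.
Equity: weight = 369/946 = 0.3901; cost = 10.6%.
Bank debt: weight = 244/946 = 0.2579; after-tax cost = 4.28% × (1 − 38%) = 2.6536%.
Senior notes: weight = 333/946 = 0.3520; after-tax cost = 3.3% × (1 − 38%) = 2.0460%.
WACC = 0.3901 × 10.6000% + 0.2579 × 2.6536% + 0.3520 × 2.0460% = 5.5393%.

5.54%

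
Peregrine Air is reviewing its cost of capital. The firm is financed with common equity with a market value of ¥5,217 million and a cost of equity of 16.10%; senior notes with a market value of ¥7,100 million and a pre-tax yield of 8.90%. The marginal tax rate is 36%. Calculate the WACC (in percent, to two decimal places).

10.10%

Total capital V = 5217 + 7100 = 12317.
Equity: weight = 5217/12317 = 0.4236; cost = 16.1%.
Senior notes: weight = 7100/12317 = 0.5764; after-tax cost = 8.9% × (1 − 36%) = 5.6960%.
WACC = 0.4236 × 16.1000% + 0.5764 × 5.6960% = 10.1027%.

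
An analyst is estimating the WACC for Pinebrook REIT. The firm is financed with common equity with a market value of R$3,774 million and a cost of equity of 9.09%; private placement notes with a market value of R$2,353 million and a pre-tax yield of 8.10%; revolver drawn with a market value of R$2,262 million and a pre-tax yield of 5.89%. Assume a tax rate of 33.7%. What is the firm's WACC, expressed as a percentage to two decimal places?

Total capital V = 3774 + 2353 + 2262 = 8389.
Equity: weight = 3774/8389 = 0.4499; cost = 9.09%.
Private placement notes: weight = 2353/8389 = 0.2805; after-tax cost = 8.1% × (1 − 33.7%) = 5.3703%.
Revolver drawn: weight = 2262/8389 = 0.2696; after-tax cost = 5.89% × (1 − 33.7%) = 3.9051%.
WACC = 0.4499 × 9.0900% + 0.2805 × 5.3703% + 0.2696 × 3.9051% = 6.6486%.

6.65%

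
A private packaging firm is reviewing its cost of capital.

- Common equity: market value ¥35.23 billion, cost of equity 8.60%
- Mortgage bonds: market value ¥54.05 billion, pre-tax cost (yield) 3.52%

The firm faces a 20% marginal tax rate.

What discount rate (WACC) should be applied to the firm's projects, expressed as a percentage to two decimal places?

5.10%

Total capital V = 35.23 + 54.05 = 89.28.
Equity: weight = 35.23/89.28 = 0.3946; cost = 8.6%.
Mortgage bonds: weight = 54.05/89.28 = 0.6054; after-tax cost = 3.52% × (1 − 20%) = 2.8160%.
WACC = 0.3946 × 8.6000% + 0.6054 × 2.8160% = 5.0984%.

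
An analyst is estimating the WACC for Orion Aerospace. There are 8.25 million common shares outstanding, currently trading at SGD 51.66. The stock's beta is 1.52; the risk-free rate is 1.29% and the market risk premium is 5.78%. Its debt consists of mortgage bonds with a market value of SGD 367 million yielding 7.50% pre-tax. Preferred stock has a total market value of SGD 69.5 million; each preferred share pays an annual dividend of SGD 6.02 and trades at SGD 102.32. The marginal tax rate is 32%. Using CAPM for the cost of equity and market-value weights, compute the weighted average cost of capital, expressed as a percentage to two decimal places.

Cost of equity via CAPM: Re = 1.29% + 1.52 × 5.78% = 10.0756%.
Cost of preferred: Rp = 6.02 / 102.32 = 5.8835%.
Market value of equity E = 51.66 × 8.25m = 426.195m.
Total capital V = 426.195 + 69.5 + 367 = 862.695.
Equity: weight = 426.195/862.695 = 0.4940; cost = 10.0756%.
Preferred: weight = 69.5/862.695 = 0.0806; cost = 5.8835%.
Mortgage bonds: weight = 367/862.695 = 0.4254; after-tax cost = 7.5% × (1 − 32%) = 5.1000%.
WACC = 0.4940 × 10.0756% + 0.0806 × 5.8835% + 0.4254 × 5.1000% = 7.6212%.

7.62%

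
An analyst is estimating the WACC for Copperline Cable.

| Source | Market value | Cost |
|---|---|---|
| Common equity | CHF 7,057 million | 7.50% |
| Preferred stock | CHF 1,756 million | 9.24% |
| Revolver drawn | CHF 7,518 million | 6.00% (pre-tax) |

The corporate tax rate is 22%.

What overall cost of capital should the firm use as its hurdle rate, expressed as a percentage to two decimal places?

Total capital V = 7057 + 1756 + 7518 = 16331.
Equity: weight = 7057/16331 = 0.4321; cost = 7.5%.
Preferred: weight = 1756/16331 = 0.1075; cost = 9.24%.
Revolver drawn: weight = 7518/16331 = 0.4604; after-tax cost = 6% × (1 − 22%) = 4.6800%.
WACC = 0.4321 × 7.5000% + 0.1075 × 9.2400% + 0.4604 × 4.6800% = 6.3889%.

6.39%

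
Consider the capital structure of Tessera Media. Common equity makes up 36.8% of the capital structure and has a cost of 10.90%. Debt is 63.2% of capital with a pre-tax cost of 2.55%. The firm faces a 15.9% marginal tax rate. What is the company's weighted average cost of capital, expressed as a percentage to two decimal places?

After-tax cost of debt = 2.55% × (1 − 15.9%) = 2.1445%.
WACC = 0.368 × 10.9000% + 0.632 × 2.1445% = 5.3666%.

5.37%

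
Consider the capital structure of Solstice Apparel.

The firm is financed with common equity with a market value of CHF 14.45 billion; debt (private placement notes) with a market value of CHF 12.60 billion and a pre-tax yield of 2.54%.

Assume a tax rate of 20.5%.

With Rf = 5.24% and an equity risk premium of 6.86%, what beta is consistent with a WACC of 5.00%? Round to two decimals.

Total capital V = 14.45 + 12.6 = 27.05.
Equity weight = 14.45/27.05 = 0.5342.
Private placement notes weight = 12.6/27.05 = 0.4658.
Debt contribution = 0.4658 × 2.54% × (1 − 20.5%) = 0.9406%.
Required equity contribution = 5.0% − 0.9406% = 4.0594%  ⇒  Re = 7.5991%.
CAPM: 7.5991% = 5.24% + β × 6.86%  ⇒  β = 0.3439.

0.34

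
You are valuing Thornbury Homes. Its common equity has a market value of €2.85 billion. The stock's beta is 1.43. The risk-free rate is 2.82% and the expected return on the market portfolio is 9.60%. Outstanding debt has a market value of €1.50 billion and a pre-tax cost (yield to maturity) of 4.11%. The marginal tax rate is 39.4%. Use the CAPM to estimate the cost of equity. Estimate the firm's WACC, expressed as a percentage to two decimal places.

Market risk premium = 9.6% − 2.82% = 6.78%.
Cost of equity via CAPM: Re = 2.82% + 1.43 × 6.78% = 12.5154%.
Total capital V = 2.85 + 1.5 = 4.35.
Equity: weight = 2.85/4.35 = 0.6552; cost = 12.5154%.
Debt: weight = 1.5/4.35 = 0.3448; after-tax cost = 4.11% × (1 − 39.4%) = 2.4907%.
WACC = 0.6552 × 12.5154% + 0.3448 × 2.4907% = 9.0586%.

9.06%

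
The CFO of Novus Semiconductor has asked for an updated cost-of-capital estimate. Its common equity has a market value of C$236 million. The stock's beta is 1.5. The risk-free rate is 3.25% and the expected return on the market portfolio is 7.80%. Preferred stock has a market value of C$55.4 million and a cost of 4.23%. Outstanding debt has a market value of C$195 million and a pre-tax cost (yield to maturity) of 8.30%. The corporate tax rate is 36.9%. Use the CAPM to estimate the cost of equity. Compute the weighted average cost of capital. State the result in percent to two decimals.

Market risk premium = 7.8% − 3.25% = 4.55%.
Cost of equity via CAPM: Re = 3.25% + 1.5 × 4.55% = 10.0750%.
Total capital V = 236 + 55.4 + 195 = 486.4.
Equity: weight = 236/486.4 = 0.4852; cost = 10.075%.
Preferred: weight = 55.4/486.4 = 0.1139; cost = 4.23%.
Debt: weight = 195/486.4 = 0.4009; after-tax cost = 8.3% × (1 − 36.9%) = 5.2373%.
WACC = 0.4852 × 10.0750% + 0.1139 × 4.2300% + 0.4009 × 5.2373% = 7.4698%.

7.47%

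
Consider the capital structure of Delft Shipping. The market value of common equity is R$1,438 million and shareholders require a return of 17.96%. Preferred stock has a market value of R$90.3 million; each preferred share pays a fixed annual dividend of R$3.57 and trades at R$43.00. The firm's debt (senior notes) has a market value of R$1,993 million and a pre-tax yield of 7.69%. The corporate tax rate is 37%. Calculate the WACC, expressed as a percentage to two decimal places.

10.29%

Cost of preferred: Rp = 3.57 / 43.0 = 8.3023%.
Total capital V = 1438 + 90.3 + 1993 = 3521.3.
Equity: weight = 1438/3521.3 = 0.4084; cost = 17.96%.
Preferred: weight = 90.3/3521.3 = 0.0256; cost = 8.3023%.
Senior notes: weight = 1993/3521.3 = 0.5660; after-tax cost = 7.69% × (1 − 37%) = 4.8447%.
WACC = 0.4084 × 17.9600% + 0.0256 × 8.3023% + 0.5660 × 4.8447% = 10.2893%.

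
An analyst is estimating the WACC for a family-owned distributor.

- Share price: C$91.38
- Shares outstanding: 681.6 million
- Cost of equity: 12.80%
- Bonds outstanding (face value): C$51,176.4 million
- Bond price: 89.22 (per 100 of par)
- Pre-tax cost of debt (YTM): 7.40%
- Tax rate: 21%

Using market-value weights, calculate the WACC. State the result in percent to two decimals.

Market value of equity E = 91.38 × 681.6m = 62284.608m. Market value of debt D = 51176.4m × 89.22/100 = 45659.58408m.
Total capital V = 62284.608 + 45659.58408 = 107944.19208.
Equity: weight = 62284.608/107944.19208 = 0.5770; cost = 12.8%.
Bonds outstanding: weight = 45659.58408/107944.19208 = 0.4230; after-tax cost = 7.4% × (1 − 21%) = 5.8460%.
WACC = 0.5770 × 12.8000% + 0.4230 × 5.8460% = 9.8585%.

9.86%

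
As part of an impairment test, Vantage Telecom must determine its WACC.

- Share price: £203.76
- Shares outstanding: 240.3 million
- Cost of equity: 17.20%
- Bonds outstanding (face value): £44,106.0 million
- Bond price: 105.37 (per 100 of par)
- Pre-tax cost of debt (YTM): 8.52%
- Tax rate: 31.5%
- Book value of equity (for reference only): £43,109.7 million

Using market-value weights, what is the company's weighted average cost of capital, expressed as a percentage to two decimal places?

Market value of equity E = 203.76 × 240.3m = 48963.528m. Market value of debt D = 44106m × 105.37/100 = 46474.4922m.
Total capital V = 48963.528 + 46474.4922 = 95438.0202.
Equity: weight = 48963.528/95438.0202 = 0.5130; cost = 17.2%.
Bonds outstanding: weight = 46474.4922/95438.0202 = 0.4870; after-tax cost = 8.52% × (1 − 31.5%) = 5.8362%.
WACC = 0.5130 × 17.2000% + 0.4870 × 5.8362% = 11.6663%.

11.67%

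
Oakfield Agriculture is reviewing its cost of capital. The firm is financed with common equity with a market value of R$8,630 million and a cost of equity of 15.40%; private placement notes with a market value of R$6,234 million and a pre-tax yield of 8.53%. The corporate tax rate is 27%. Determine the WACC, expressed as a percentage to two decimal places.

Total capital V = 8630 + 6234 = 14864.
Equity: weight = 8630/14864 = 0.5806; cost = 15.4%.
Private placement notes: weight = 6234/14864 = 0.4194; after-tax cost = 8.53% × (1 − 27%) = 6.2269%.
WACC = 0.5806 × 15.4000% + 0.4194 × 6.2269% = 11.5528%.

11.55%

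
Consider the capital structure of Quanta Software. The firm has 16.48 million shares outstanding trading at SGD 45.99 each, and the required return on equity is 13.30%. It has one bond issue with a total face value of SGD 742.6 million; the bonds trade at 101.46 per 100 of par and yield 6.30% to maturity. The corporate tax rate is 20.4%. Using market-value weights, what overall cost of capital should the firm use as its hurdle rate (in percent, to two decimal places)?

9.17%

Market value of equity E = 45.99 × 16.48m = 757.9152m. Market value of debt D = 742.6m × 101.46/100 = 753.44196m.
Total capital V = 757.9152 + 753.44196 = 1511.35716.
Equity: weight = 757.9152/1511.35716 = 0.5015; cost = 13.3%.
Bonds outstanding: weight = 753.44196/1511.35716 = 0.4985; after-tax cost = 6.3% × (1 − 20.4%) = 5.0148%.
WACC = 0.5015 × 13.3000% + 0.4985 × 5.0148% = 9.1697%.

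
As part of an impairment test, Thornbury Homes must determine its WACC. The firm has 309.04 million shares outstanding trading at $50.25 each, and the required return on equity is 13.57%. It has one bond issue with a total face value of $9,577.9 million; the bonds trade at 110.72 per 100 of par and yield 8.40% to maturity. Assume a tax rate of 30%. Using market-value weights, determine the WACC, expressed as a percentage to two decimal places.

10.45%

Market value of equity E = 50.25 × 309.04m = 15529.26m. Market value of debt D = 9577.9m × 110.72/100 = 10604.65088m.
Total capital V = 15529.26 + 10604.65088 = 26133.91088.
Equity: weight = 15529.26/26133.91088 = 0.5942; cost = 13.57%.
Bonds outstanding: weight = 10604.65088/26133.91088 = 0.4058; after-tax cost = 8.4% × (1 − 30%) = 5.8800%.
WACC = 0.5942 × 13.5700% + 0.4058 × 5.8800% = 10.4495%.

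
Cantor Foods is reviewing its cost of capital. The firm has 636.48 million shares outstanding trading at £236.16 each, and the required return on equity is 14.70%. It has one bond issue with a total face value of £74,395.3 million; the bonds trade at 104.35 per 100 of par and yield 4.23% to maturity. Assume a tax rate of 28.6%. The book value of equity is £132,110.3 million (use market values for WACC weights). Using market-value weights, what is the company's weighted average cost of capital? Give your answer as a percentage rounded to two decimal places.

Market value of equity E = 236.16 × 636.48m = 150311.1168m. Market value of debt D = 74395.3m × 104.35/100 = 77631.49555m.
Total capital V = 150311.1168 + 77631.49555 = 227942.61235.
Equity: weight = 150311.1168/227942.61235 = 0.6594; cost = 14.7%.
Bonds outstanding: weight = 77631.49555/227942.61235 = 0.3406; after-tax cost = 4.23% × (1 − 28.6%) = 3.0202%.
WACC = 0.6594 × 14.7000% + 0.3406 × 3.0202% = 10.7222%.

10.72%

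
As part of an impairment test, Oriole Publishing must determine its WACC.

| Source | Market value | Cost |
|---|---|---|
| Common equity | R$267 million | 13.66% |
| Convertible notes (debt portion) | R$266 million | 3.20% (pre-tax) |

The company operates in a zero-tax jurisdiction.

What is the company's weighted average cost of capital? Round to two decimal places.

8.44%

Total capital V = 267 + 266 = 533.
Equity: weight = 267/533 = 0.5009; cost = 13.66%.
Convertible notes (debt portion): weight = 266/533 = 0.4991; after-tax cost = 3.2% × (1 − 0%) = 3.2000%.
WACC = 0.5009 × 13.6600% + 0.4991 × 3.2000% = 8.4398%.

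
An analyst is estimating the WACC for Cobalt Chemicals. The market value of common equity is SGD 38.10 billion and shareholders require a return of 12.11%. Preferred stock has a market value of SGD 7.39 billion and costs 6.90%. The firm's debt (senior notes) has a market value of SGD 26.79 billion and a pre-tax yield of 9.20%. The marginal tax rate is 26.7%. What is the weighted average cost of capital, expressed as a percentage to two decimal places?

9.59%

Total capital V = 38.1 + 7.39 + 26.79 = 72.28.
Equity: weight = 38.1/72.28 = 0.5271; cost = 12.11%.
Preferred: weight = 7.39/72.28 = 0.1022; cost = 6.9%.
Senior notes: weight = 26.79/72.28 = 0.3706; after-tax cost = 9.2% × (1 − 26.7%) = 6.7436%.
WACC = 0.5271 × 12.1100% + 0.1022 × 6.9000% + 0.3706 × 6.7436% = 9.5883%.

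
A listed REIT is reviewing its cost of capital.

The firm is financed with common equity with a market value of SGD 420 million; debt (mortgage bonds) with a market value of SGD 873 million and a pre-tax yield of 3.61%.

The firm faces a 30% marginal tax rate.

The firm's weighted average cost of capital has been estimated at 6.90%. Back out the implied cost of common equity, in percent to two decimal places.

Total capital V = 420 + 873 = 1293.
Equity weight = 420/1293 = 0.3248.
Mortgage bonds weight = 873/1293 = 0.6752.
Debt contribution = 0.6752 × 3.61% × (1 − 30%) = 1.7062%.
Required equity contribution = 6.9% − 1.7062% = 5.1938%.
Re = 5.1938% / 0.3248 = 15.9896%.

15.99%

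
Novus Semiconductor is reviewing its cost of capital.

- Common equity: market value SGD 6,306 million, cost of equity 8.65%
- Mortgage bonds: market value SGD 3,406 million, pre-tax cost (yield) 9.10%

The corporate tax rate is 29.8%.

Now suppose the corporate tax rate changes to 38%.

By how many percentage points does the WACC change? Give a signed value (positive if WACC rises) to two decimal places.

Current WACC:
Total capital V = 6306 + 3406 = 9712.
Equity: weight = 6306/9712 = 0.6493; cost = 8.65%.
Mortgage bonds: weight = 3406/9712 = 0.3507; after-tax cost = 9.1% × (1 − 29.8%) = 6.3882%.
WACC = 0.6493 × 8.6500% + 0.3507 × 6.3882% = 7.8568%.
After the change:
Total capital V = 6306 + 3406 = 9712.
Equity: weight = 6306/9712 = 0.6493; cost = 8.65%.
Mortgage bonds: weight = 3406/9712 = 0.3507; after-tax cost = 9.1% × (1 − 38%) = 5.6420%.
WACC = 0.6493 × 8.6500% + 0.3507 × 5.6420% = 7.5951%.
Change in WACC = 7.5951% − 7.8568% = -0.2617 pp.

-0.26 pp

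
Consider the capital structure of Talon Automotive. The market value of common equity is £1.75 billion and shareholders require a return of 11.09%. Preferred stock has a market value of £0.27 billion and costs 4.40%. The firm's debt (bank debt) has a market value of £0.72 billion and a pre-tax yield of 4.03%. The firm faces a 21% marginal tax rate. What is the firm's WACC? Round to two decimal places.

Total capital V = 1.75 + 0.27 + 0.72 = 2.74.
Equity: weight = 1.75/2.74 = 0.6387; cost = 11.09%.
Preferred: weight = 0.27/2.74 = 0.0985; cost = 4.4%.
Bank debt: weight = 0.72/2.74 = 0.2628; after-tax cost = 4.03% × (1 − 21%) = 3.1837%.
WACC = 0.6387 × 11.0900% + 0.0985 × 4.4000% + 0.2628 × 3.1837% = 8.3532%.

8.35%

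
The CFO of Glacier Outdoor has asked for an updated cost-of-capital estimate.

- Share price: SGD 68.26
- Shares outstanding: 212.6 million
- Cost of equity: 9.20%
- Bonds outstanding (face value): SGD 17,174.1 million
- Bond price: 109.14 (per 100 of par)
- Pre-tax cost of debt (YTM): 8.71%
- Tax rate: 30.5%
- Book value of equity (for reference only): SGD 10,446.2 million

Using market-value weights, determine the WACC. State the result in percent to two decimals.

Market value of equity E = 68.26 × 212.6m = 14512.076m. Market value of debt D = 17174.1m × 109.14/100 = 18743.81274m.
Total capital V = 14512.076 + 18743.81274 = 33255.88874.
Equity: weight = 14512.076/33255.88874 = 0.4364; cost = 9.2%.
Bonds outstanding: weight = 18743.81274/33255.88874 = 0.5636; after-tax cost = 8.71% × (1 − 30.5%) = 6.0535%.
WACC = 0.4364 × 9.2000% + 0.5636 × 6.0535% = 7.4265%.

7.43%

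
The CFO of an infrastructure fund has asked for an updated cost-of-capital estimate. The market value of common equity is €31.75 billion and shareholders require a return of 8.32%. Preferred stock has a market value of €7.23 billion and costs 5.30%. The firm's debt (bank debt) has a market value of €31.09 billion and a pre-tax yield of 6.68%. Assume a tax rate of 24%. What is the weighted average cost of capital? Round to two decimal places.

6.57%

Total capital V = 31.75 + 7.23 + 31.09 = 70.07.
Equity: weight = 31.75/70.07 = 0.4531; cost = 8.32%.
Preferred: weight = 7.23/70.07 = 0.1032; cost = 5.3%.
Bank debt: weight = 31.09/70.07 = 0.4437; after-tax cost = 6.68% × (1 − 24%) = 5.0768%.
WACC = 0.4531 × 8.3200% + 0.1032 × 5.3000% + 0.4437 × 5.0768% = 6.5694%.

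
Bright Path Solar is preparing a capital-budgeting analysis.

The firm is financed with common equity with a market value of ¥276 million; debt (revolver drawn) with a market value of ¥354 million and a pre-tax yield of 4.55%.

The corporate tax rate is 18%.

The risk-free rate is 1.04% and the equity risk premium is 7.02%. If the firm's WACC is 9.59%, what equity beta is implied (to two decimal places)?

2.29

Total capital V = 276 + 354 = 630.
Equity weight = 276/630 = 0.4381.
Revolver drawn weight = 354/630 = 0.5619.
Debt contribution = 0.5619 × 4.55% × (1 − 18%) = 2.0965%.
Required equity contribution = 9.59% − 2.0965% = 7.4935%  ⇒  Re = 17.1048%.
CAPM: 17.1048% = 1.04% + β × 7.02%  ⇒  β = 2.2884.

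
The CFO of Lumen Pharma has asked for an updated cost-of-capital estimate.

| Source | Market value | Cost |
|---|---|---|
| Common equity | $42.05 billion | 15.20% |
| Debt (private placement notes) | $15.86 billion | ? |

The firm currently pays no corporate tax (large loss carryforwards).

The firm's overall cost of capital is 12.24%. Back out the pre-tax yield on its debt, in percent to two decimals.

Total capital V = 42.05 + 15.86 = 57.91.
Equity weight = 42.05/57.91 = 0.7261.
Private placement notes weight = 15.86/57.91 = 0.2739.
Equity contribution = 0.7261 × 15.2% = 11.0371%.
Remaining for debt = 12.24% − 11.0371% = 1.2029%.
Rd × (1 − 0%) × 0.2739 = 1.2029%  ⇒  Rd = 4.3921%.

4.39%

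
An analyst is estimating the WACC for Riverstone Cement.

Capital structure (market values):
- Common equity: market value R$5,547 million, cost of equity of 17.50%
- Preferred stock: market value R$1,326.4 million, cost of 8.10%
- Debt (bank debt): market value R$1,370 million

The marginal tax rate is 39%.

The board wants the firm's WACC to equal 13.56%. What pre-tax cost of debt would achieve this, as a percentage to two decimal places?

Total capital V = 5547 + 1326.4 + 1370 = 8243.4.
Equity weight = 5547/8243.4 = 0.6729.
Preferred weight = 1326.4/8243.4 = 0.1609.
Bank debt weight = 1370/8243.4 = 0.1662.
Equity contribution = 0.6729 × 17.5% = 11.7758%.
Preferred contribution = 0.1609 × 8.1% = 1.3033%.
Remaining for debt = 13.56% − 13.0791% = 0.4809%.
Rd × (1 − 39%) × 0.1662 = 0.4809%  ⇒  Rd = 4.7435%.

4.74%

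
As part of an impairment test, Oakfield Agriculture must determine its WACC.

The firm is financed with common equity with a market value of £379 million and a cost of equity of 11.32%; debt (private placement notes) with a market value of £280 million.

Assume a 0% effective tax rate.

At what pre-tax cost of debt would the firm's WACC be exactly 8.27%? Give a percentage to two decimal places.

4.14%

Total capital V = 379 + 280 = 659.
Equity weight = 379/659 = 0.5751.
Private placement notes weight = 280/659 = 0.4249.
Equity contribution = 0.5751 × 11.32% = 6.5103%.
Remaining for debt = 8.27% − 6.5103% = 1.7597%.
Rd × (1 − 0%) × 0.4249 = 1.7597%  ⇒  Rd = 4.1416%.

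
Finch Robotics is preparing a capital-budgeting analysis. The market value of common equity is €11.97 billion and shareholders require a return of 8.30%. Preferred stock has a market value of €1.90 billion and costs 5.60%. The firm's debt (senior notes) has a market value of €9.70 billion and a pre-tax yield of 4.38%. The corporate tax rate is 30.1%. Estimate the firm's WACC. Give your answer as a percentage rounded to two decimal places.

5.93%

Total capital V = 11.97 + 1.9 + 9.7 = 23.57.
Equity: weight = 11.97/23.57 = 0.5078; cost = 8.3%.
Preferred: weight = 1.9/23.57 = 0.0806; cost = 5.6%.
Senior notes: weight = 9.7/23.57 = 0.4115; after-tax cost = 4.38% × (1 − 30.1%) = 3.0616%.
WACC = 0.5078 × 8.3000% + 0.0806 × 5.6000% + 0.4115 × 3.0616% = 5.9265%.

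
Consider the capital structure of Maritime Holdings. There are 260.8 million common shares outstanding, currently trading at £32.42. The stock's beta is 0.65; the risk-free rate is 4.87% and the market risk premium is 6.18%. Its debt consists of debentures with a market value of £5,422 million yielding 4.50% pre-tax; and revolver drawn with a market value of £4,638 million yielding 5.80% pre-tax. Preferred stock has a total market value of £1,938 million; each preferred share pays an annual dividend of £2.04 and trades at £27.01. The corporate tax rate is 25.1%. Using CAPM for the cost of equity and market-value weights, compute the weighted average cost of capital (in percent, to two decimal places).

Cost of equity via CAPM: Re = 4.87% + 0.65 × 6.18% = 8.8870%.
Cost of preferred: Rp = 2.04 / 27.01 = 7.5528%.
Market value of equity E = 32.42 × 260.8m = 8455.136m.
Total capital V = 8455.136 + 1938 + 5422 + 4638 = 20453.136.
Equity: weight = 8455.136/20453.136 = 0.4134; cost = 8.887%.
Preferred: weight = 1938/20453.136 = 0.0948; cost = 7.5528%.
Debentures: weight = 5422/20453.136 = 0.2651; after-tax cost = 4.5% × (1 − 25.1%) = 3.3705%.
Revolver drawn: weight = 4638/20453.136 = 0.2268; after-tax cost = 5.8% × (1 − 25.1%) = 4.3442%.
WACC = 0.4134 × 8.8870% + 0.0948 × 7.5528% + 0.2651 × 3.3705% + 0.2268 × 4.3442% = 6.2681%.

6.27%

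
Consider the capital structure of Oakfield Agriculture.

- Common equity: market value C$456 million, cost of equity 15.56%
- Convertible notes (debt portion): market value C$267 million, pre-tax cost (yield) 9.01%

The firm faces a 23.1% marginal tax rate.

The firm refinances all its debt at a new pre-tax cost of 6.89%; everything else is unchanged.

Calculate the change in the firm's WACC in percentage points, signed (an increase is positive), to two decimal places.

Current WACC:
Total capital V = 456 + 267 = 723.
Equity: weight = 456/723 = 0.6307; cost = 15.56%.
Convertible notes (debt portion): weight = 267/723 = 0.3693; after-tax cost = 9.01% × (1 − 23.1%) = 6.9287%.
WACC = 0.6307 × 15.5600% + 0.3693 × 6.9287% = 12.3725%.
After the change:
Total capital V = 456 + 267 = 723.
Equity: weight = 456/723 = 0.6307; cost = 15.56%.
Convertible notes (debt portion): weight = 267/723 = 0.3693; after-tax cost = 6.89% × (1 − 23.1%) = 5.2984%.
WACC = 0.6307 × 15.5600% + 0.3693 × 5.2984% = 11.7705%.
Change in WACC = 11.7705% − 12.3725% = -0.6021 pp.

-0.60 pp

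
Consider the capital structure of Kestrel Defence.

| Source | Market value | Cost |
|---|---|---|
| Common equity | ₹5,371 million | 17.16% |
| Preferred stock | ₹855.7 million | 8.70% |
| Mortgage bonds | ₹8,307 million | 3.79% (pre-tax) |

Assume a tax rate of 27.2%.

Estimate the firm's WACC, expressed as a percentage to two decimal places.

Total capital V = 5371 + 855.7 + 8307 = 14533.7.
Equity: weight = 5371/14533.7 = 0.3696; cost = 17.16%.
Preferred: weight = 855.7/14533.7 = 0.0589; cost = 8.7%.
Mortgage bonds: weight = 8307/14533.7 = 0.5716; after-tax cost = 3.79% × (1 − 27.2%) = 2.7591%.
WACC = 0.3696 × 17.1600% + 0.0589 × 8.7000% + 0.5716 × 2.7591% = 8.4308%.

8.43%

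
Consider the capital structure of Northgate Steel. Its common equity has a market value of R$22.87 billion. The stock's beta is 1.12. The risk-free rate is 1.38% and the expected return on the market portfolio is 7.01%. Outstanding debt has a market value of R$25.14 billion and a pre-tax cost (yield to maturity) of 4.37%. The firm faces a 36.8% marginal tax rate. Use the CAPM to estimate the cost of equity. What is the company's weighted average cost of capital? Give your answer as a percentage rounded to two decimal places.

5.11%

Market risk premium = 7.01% − 1.38% = 5.63%.
Cost of equity via CAPM: Re = 1.38% + 1.12 × 5.63% = 7.6856%.
Total capital V = 22.87 + 25.14 = 48.01.
Equity: weight = 22.87/48.01 = 0.4764; cost = 7.6856%.
Debt: weight = 25.14/48.01 = 0.5236; after-tax cost = 4.37% × (1 − 36.8%) = 2.7618%.
WACC = 0.4764 × 7.6856% + 0.5236 × 2.7618% = 5.1073%.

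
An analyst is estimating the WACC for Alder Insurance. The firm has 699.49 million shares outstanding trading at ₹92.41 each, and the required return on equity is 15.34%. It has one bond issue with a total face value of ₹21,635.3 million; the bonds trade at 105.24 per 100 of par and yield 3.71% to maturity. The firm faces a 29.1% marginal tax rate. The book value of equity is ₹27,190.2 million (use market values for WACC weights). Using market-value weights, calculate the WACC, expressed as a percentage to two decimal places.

Market value of equity E = 92.41 × 699.49m = 64639.8709m. Market value of debt D = 21635.3m × 105.24/100 = 22768.98972m.
Total capital V = 64639.8709 + 22768.98972 = 87408.86062.
Equity: weight = 64639.8709/87408.86062 = 0.7395; cost = 15.34%.
Bonds outstanding: weight = 22768.98972/87408.86062 = 0.2605; after-tax cost = 3.71% × (1 − 29.1%) = 2.6304%.
WACC = 0.7395 × 15.3400% + 0.2605 × 2.6304% = 12.0293%.

12.03%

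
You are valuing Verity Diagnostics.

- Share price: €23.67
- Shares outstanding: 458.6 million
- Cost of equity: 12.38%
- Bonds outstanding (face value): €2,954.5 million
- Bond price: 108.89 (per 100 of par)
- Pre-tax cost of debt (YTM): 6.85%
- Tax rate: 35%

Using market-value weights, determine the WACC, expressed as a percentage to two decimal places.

Market value of equity E = 23.67 × 458.6m = 10855.062m. Market value of debt D = 2954.5m × 108.89/100 = 3217.15505m.
Total capital V = 10855.062 + 3217.15505 = 14072.21705.
Equity: weight = 10855.062/14072.21705 = 0.7714; cost = 12.38%.
Bonds outstanding: weight = 3217.15505/14072.21705 = 0.2286; after-tax cost = 6.85% × (1 − 35%) = 4.4525%.
WACC = 0.7714 × 12.3800% + 0.2286 × 4.4525% = 10.5676%.

10.57%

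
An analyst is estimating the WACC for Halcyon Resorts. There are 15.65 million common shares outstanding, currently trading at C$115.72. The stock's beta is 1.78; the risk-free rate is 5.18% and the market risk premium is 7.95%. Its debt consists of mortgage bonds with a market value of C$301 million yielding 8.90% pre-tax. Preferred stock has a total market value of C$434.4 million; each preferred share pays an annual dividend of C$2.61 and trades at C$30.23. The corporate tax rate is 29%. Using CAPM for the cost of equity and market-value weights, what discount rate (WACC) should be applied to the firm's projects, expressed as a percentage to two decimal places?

15.97%

Cost of equity via CAPM: Re = 5.18% + 1.78 × 7.95% = 19.3310%.
Cost of preferred: Rp = 2.61 / 30.23 = 8.6338%.
Market value of equity E = 115.72 × 15.65m = 1811.018m.
Total capital V = 1811.018 + 434.4 + 301 = 2546.418.
Equity: weight = 1811.018/2546.418 = 0.7112; cost = 19.331%.
Preferred: weight = 434.4/2546.418 = 0.1706; cost = 8.6338%.
Mortgage bonds: weight = 301/2546.418 = 0.1182; after-tax cost = 8.9% × (1 − 29%) = 6.3190%.
WACC = 0.7112 × 19.3310% + 0.1706 × 8.6338% + 0.1182 × 6.3190% = 15.9681%.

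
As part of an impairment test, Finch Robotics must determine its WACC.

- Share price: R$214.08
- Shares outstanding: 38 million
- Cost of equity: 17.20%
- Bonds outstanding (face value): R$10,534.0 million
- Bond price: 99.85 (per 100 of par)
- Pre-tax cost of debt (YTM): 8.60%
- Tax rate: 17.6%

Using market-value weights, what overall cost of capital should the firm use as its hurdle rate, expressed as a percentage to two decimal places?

Market value of equity E = 214.08 × 38m = 8135.04m. Market value of debt D = 10534m × 99.85/100 = 10518.199m.
Total capital V = 8135.04 + 10518.199 = 18653.239.
Equity: weight = 8135.04/18653.239 = 0.4361; cost = 17.2%.
Bonds outstanding: weight = 10518.199/18653.239 = 0.5639; after-tax cost = 8.6% × (1 − 17.6%) = 7.0864%.
WACC = 0.4361 × 17.2000% + 0.5639 × 7.0864% = 11.4971%.

11.50%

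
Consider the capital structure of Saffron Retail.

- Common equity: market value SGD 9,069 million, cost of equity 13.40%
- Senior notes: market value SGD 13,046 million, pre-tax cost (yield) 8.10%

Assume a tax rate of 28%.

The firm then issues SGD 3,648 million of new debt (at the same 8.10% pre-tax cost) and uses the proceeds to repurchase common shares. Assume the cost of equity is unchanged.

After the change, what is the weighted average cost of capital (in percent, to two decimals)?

After the change:
Total capital V = 5421 + 16694 = 22115.
Equity: weight = 5421/22115 = 0.2451; cost = 13.4%.
Senior notes: weight = 16694/22115 = 0.7549; after-tax cost = 8.1% × (1 − 28%) = 5.8320%.
WACC = 0.2451 × 13.4000% + 0.7549 × 5.8320% = 7.6871%.

7.69%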